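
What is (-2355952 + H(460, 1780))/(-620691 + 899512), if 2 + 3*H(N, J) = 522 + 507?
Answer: -7066829/836463 ≈ -8.4485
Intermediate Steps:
H(N, J) = 1027/3 (H(N, J) = -2/3 + (522 + 507)/3 = -2/3 + (1/3)*1029 = -2/3 + 343 = 1027/3)
(-2355952 + H(460, 1780))/(-620691 + 899512) = (-2355952 + 1027/3)/(-620691 + 899512) = -7066829/3/278821 = -7066829/3*1/278821 = -7066829/836463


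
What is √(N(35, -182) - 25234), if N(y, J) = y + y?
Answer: 6*I*√699 ≈ 158.63*I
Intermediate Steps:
N(y, J) = 2*y
√(N(35, -182) - 25234) = √(2*35 - 25234) = √(70 - 25234) = √(-25164) = 6*I*√699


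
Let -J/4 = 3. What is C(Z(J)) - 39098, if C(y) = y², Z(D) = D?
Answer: -38954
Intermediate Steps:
J = -12 (J = -4*3 = -12)
C(Z(J)) - 39098 = (-12)² - 39098 = 144 - 39098 = -38954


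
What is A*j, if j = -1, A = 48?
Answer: -48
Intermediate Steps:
A*j = 48*(-1) = -48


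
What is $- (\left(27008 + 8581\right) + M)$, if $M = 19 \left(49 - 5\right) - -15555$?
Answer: $-51980$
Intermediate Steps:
$M = 16391$ ($M = 19 \cdot 44 + 15555 = 836 + 15555 = 16391$)
$- (\left(27008 + 8581\right) + M) = - (\left(27008 + 8581\right) + 16391) = - (35589 + 16391) = \left(-1\right) 51980 = -51980$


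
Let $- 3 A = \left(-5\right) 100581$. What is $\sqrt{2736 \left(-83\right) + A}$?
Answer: $i \sqrt{59453} \approx 243.83 i$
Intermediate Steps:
$A = 167635$ ($A = - \frac{\left(-5\right) 100581}{3} = \left(- \frac{1}{3}\right) \left(-502905\right) = 167635$)
$\sqrt{2736 \left(-83\right) + A} = \sqrt{2736 \left(-83\right) + 167635} = \sqrt{-227088 + 167635} = \sqrt{-59453} = i \sqrt{59453}$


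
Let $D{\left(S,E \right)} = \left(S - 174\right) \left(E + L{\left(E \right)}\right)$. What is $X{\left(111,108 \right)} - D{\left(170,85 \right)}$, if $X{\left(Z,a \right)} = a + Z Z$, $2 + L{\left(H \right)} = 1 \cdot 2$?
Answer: $12769$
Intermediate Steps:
$L{\left(H \right)} = 0$ ($L{\left(H \right)} = -2 + 1 \cdot 2 = -2 + 2 = 0$)
$X{\left(Z,a \right)} = a + Z^{2}$
$D{\left(S,E \right)} = E \left(-174 + S\right)$ ($D{\left(S,E \right)} = \left(S - 174\right) \left(E + 0\right) = \left(-174 + S\right) E = E \left(-174 + S\right)$)
$X{\left(111,108 \right)} - D{\left(170,85 \right)} = \left(108 + 111^{2}\right) - 85 \left(-174 + 170\right) = \left(108 + 12321\right) - 85 \left(-4\right) = 12429 - -340 = 12429 + 340 = 12769$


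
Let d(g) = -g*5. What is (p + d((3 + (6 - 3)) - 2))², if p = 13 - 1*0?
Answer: 49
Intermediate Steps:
d(g) = -5*g
p = 13 (p = 13 + 0 = 13)
(p + d((3 + (6 - 3)) - 2))² = (13 - 5*((3 + (6 - 3)) - 2))² = (13 - 5*((3 + 3) - 2))² = (13 - 5*(6 - 2))² = (13 - 5*4)² = (13 - 20)² = (-7)² = 49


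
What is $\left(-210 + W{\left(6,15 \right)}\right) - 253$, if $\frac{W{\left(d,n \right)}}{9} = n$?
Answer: $-328$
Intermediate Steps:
$W{\left(d,n \right)} = 9 n$
$\left(-210 + W{\left(6,15 \right)}\right) - 253 = \left(-210 + 9 \cdot 15\right) - 253 = \left(-210 + 135\right) - 253 = -75 - 253 = -328$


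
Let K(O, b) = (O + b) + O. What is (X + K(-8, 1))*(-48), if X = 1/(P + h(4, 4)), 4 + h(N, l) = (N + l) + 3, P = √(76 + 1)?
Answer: 732 - 12*√77/7 ≈ 716.96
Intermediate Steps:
P = √77 ≈ 8.7750
h(N, l) = -1 + N + l (h(N, l) = -4 + ((N + l) + 3) = -4 + (3 + N + l) = -1 + N + l)
K(O, b) = b + 2*O
X = 1/(7 + √77) (X = 1/(√77 + (-1 + 4 + 4)) = 1/(√77 + 7) = 1/(7 + √77) ≈ 0.063392)
(X + K(-8, 1))*(-48) = ((-¼ + √77/28) + (1 + 2*(-8)))*(-48) = ((-¼ + √77/28) + (1 - 16))*(-48) = ((-¼ + √77/28) - 15)*(-48) = (-61/4 + √77/28)*(-48) = 732 - 12*√77/7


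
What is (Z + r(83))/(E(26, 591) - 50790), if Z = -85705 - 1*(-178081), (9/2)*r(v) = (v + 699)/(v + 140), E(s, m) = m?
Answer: -185400196/100749393 ≈ -1.8402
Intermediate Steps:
r(v) = 2*(699 + v)/(9*(140 + v)) (r(v) = 2*((v + 699)/(v + 140))/9 = 2*((699 + v)/(140 + v))/9 = 2*(699 + v)/(9*(140 + v)))
Z = 92376 (Z = -85705 + 178081 = 92376)
(Z + r(83))/(E(26, 591) - 50790) = (92376 + 2*(699 + 83)/(9*(140 + 83)))/(591 - 50790) = (92376 + (2/9)*782/223)/(-50199) = (92376 + (2/9)*(1/223)*782)*(-1/50199) = (92376 + 1564/2007)*(-1/50199) = (185400196/2007)*(-1/50199) = -185400196/100749393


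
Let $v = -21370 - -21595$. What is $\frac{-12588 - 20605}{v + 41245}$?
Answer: $- \frac{33193}{41470} \approx -0.80041$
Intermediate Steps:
$v = 225$ ($v = -21370 + 21595 = 225$)
$\frac{-12588 - 20605}{v + 41245} = \frac{-12588 - 20605}{225 + 41245} = - \frac{33193}{41470}$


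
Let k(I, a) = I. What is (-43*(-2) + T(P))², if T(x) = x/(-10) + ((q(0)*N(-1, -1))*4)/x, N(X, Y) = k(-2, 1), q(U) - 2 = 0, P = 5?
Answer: 677329/100 ≈ 6773.3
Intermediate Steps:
q(U) = 2 (q(U) = 2 + 0 = 2)
N(X, Y) = -2
T(x) = -16/x - x/10 (T(x) = x/(-10) + ((2*(-2))*4)/x = x*(-⅒) + (-4*4)/x = -x/10 - 16/x = -16/x - x/10)
(-43*(-2) + T(P))² = (-43*(-2) + (-16/5 - ⅒*5))² = (86 + (-16*⅕ - ½))² = (86 + (-16/5 - ½))² = (86 - 37/10)² = (823/10)² = 677329/100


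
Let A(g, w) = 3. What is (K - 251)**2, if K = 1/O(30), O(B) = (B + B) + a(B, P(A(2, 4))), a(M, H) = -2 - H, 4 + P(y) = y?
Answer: 219276864/3481 ≈ 62993.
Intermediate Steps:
P(y) = -4 + y
O(B) = -1 + 2*B (O(B) = (B + B) + (-2 - (-4 + 3)) = 2*B + (-2 - 1*(-1)) = 2*B + (-2 + 1) = 2*B - 1 = -1 + 2*B)
K = 1/59 (K = 1/(-1 + 2*30) = 1/(-1 + 60) = 1/59 ≈ 0.016949)
(K - 251)**2 = (1/59 - 251)**2 = (-14808/59)**2 = 219276864/3481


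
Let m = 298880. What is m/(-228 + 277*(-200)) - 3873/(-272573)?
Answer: -20312792749/3790672711 ≈ -5.3586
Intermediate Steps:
m/(-228 + 277*(-200)) - 3873/(-272573) = 298880/(-228 + 277*(-200)) - 3873/(-272573) = 298880/(-228 - 55400) - 3873*(-1/272573) = 298880/(-55628) + 3873/272573 = 298880*(-1/55628) + 3873/272573 = -74720/13907 + 3873/272573 = -20312792749/3790672711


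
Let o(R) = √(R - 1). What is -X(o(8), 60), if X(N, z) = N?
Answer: -√7 ≈ -2.6458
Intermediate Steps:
o(R) = √(-1 + R)
-X(o(8), 60) = -√(-1 + 8) = -√7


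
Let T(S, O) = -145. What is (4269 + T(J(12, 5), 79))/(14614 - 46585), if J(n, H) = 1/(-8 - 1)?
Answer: -4124/31971 ≈ -0.12899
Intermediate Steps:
J(n, H) = -1/9 (J(n, H) = 1/(-9) = -1/9)
(4269 + T(J(12, 5), 79))/(14614 - 46585) = (4269 - 145)/(14614 - 46585) = 4124/(-31971) = 4124*(-1/31971) = -4124/31971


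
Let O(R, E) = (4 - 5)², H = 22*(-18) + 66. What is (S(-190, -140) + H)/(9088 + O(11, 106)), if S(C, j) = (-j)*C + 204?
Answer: -26726/9089 ≈ -2.9405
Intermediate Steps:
S(C, j) = 204 - C*j (S(C, j) = -C*j + 204 = 204 - C*j)
H = -330 (H = -396 + 66 = -330)
O(R, E) = 1 (O(R, E) = (-1)² = 1)
(S(-190, -140) + H)/(9088 + O(11, 106)) = ((204 - 1*(-190)*(-140)) - 330)/(9088 + 1) = ((204 - 26600) - 330)/9089 = (-26396 - 330)*(1/9089) = -26726*1/9089 = -26726/9089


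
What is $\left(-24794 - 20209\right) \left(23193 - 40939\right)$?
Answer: $798623238$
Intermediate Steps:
$\left(-24794 - 20209\right) \left(23193 - 40939\right) = \left(-45003\right) \left(-17746\right) = 798623238$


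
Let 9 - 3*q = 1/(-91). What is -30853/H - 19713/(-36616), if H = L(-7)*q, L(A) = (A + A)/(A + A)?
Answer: -77098901661/7506280 ≈ -10271.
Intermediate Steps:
q = 820/273 (q = 3 - 1/3/(-91) = 3 - 1/3*(-1/91) = 3 + 1/273 = 820/273 ≈ 3.0037)
L(A) = 1 (L(A) = (2*A)/((2*A)) = (2*A)*(1/(2*A)) = 1)
H = 820/273 (H = 1*(820/273) = 820/273 ≈ 3.0037)
-30853/H - 19713/(-36616) = -30853/820/273 - 19713/(-36616) = -30853*273/820 - 19713*(-1/36616) = -8422869/820 + 19713/36616 = -77098901661/7506280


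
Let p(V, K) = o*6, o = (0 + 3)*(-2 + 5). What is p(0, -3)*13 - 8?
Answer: 694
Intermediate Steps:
o = 9 (o = 3*3 = 9)
p(V, K) = 54 (p(V, K) = 9*6 = 54)
p(0, -3)*13 - 8 = 54*13 - 8 = 702 - 8 = 694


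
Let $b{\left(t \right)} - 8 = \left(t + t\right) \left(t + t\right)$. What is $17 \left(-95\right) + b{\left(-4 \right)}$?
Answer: $-1543$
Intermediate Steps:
$b{\left(t \right)} = 8 + 4 t^{2}$ ($b{\left(t \right)} = 8 + \left(t + t\right) \left(t + t\right) = 8 + 2 t 2 t = 8 + 4 t^{2}$)
$17 \left(-95\right) + b{\left(-4 \right)} = 17 \left(-95\right) + \left(8 + 4 \left(-4\right)^{2}\right) = -1615 + \left(8 + 4 \cdot 16\right) = -1615 + \left(8 + 64\right) = -1615 + 72 = -1543$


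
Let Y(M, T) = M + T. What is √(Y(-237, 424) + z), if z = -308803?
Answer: 2*I*√77154 ≈ 555.53*I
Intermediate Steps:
√(Y(-237, 424) + z) = √((-237 + 424) - 308803) = √(187 - 308803) = √(-308616) = 2*I*√77154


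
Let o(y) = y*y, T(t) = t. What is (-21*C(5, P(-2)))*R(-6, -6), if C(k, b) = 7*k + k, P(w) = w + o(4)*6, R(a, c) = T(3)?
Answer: -2520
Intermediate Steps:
o(y) = y**2
R(a, c) = 3
P(w) = 96 + w (P(w) = w + 4**2*6 = w + 16*6 = w + 96 = 96 + w)
C(k, b) = 8*k
(-21*C(5, P(-2)))*R(-6, -6) = -168*5*3 = -21*40*3 = -840*3 = -2520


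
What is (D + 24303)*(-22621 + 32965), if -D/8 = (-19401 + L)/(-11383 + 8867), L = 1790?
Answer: 157760119560/629 ≈ 2.5081e+8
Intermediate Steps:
D = -35222/629 (D = -8*(-19401 + 1790)/(-11383 + 8867) = -(-140888)/(-2516) = -(-140888)*(-1)/2516 = -8*17611/2516 = -35222/629 ≈ -55.997)
(D + 24303)*(-22621 + 32965) = (-35222/629 + 24303)*(-22621 + 32965) = (15251365/629)*10344 = 157760119560/629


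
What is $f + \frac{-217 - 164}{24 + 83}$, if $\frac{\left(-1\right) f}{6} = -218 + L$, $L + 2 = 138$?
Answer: $\frac{52263}{107} \approx 488.44$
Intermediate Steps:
$L = 136$ ($L = -2 + 138 = 136$)
$f = 492$ ($f = - 6 \left(-218 + 136\right) = \left(-6\right) \left(-82\right) = 492$)
$f + \frac{-217 - 164}{24 + 83} = 492 + \frac{-217 - 164}{24 + 83} = 492 + \frac{-217 - 164}{107} = 492 - \frac{381}{107} = \frac{52263}{107}$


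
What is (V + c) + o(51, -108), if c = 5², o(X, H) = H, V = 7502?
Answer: 7419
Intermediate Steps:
c = 25
(V + c) + o(51, -108) = (7502 + 25) - 108 = 7527 - 108 = 7419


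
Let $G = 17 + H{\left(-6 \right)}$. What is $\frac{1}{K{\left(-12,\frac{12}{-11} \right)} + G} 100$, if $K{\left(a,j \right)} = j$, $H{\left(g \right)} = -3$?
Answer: $\frac{550}{71} \approx 7.7465$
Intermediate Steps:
$G = 14$ ($G = 17 - 3 = 14$)
$\frac{1}{K{\left(-12,\frac{12}{-11} \right)} + G} 100 = \frac{1}{\frac{12}{-11} + 14} \cdot 100 = \frac{1}{12 \left(- \frac{1}{11}\right) + 14} \cdot 100 = \frac{1}{- \frac{12}{11} + 14} \cdot 100 = \frac{1}{\frac{142}{11}} \cdot 100 = \frac{11}{142} \cdot 100 = \frac{550}{71}$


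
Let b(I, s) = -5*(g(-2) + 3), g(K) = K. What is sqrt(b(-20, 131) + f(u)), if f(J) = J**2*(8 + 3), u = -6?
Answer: sqrt(391) ≈ 19.774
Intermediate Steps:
f(J) = 11*J**2 (f(J) = J**2*11 = 11*J**2)
b(I, s) = -5 (b(I, s) = -5*(-2 + 3) = -5*1 = -5)
sqrt(b(-20, 131) + f(u)) = sqrt(-5 + 11*(-6)**2) = sqrt(-5 + 11*36) = sqrt(-5 + 396) = sqrt(391)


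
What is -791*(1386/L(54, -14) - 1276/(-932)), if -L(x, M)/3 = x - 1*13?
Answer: 74802497/9553 ≈ 7830.3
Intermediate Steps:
L(x, M) = 39 - 3*x (L(x, M) = -3*(x - 1*13) = -3*(x - 13) = -3*(-13 + x) = 39 - 3*x)
-791*(1386/L(54, -14) - 1276/(-932)) = -791*(1386/(39 - 3*54) - 1276/(-932)) = -791*(1386/(39 - 162) - 1276*(-1/932)) = -791*(1386/(-123) + 319/233) = -791*(1386*(-1/123) + 319/233) = -791*(-462/41 + 319/233) = -791*(-94567/9553) = 74802497/9553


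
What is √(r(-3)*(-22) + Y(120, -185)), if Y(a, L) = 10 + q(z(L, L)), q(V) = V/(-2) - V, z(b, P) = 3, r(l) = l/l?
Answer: I*√66/2 ≈ 4.062*I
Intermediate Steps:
r(l) = 1
q(V) = -3*V/2 (q(V) = V*(-½) - V = -V/2 - V = -3*V/2)
Y(a, L) = 11/2 (Y(a, L) = 10 - 3/2*3 = 10 - 9/2 = 11/2)
√(r(-3)*(-22) + Y(120, -185)) = √(1*(-22) + 11/2) = √(-22 + 11/2) = √(-33/2) = I*√66/2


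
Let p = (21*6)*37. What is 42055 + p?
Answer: 46717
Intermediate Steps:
p = 4662 (p = 126*37 = 4662)
42055 + p = 42055 + 4662 = 46717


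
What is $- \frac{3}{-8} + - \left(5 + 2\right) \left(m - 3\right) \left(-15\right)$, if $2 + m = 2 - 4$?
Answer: $- \frac{5877}{8} \approx -734.63$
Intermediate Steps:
$m = -4$ ($m = -2 + \left(2 - 4\right) = -2 - 2 = -4$)
$- \frac{3}{-8} + - \left(5 + 2\right) \left(m - 3\right) \left(-15\right) = - \frac{3}{-8} + - \left(5 + 2\right) \left(-4 - 3\right) \left(-15\right) = \left(-3\right) \left(- \frac{1}{8}\right) + - 7 \left(-7\right) \left(-15\right) = \frac{3}{8} + \left(-1\right) \left(-49\right) \left(-15\right) = \frac{3}{8} + 49 \left(-15\right) = \frac{3}{8} - 735 = - \frac{5877}{8}$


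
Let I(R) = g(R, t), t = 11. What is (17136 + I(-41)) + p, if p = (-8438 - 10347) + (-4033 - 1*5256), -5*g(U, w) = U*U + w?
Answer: -56382/5 ≈ -11276.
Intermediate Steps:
g(U, w) = -w/5 - U²/5 (g(U, w) = -(U*U + w)/5 = -(U² + w)/5 = -(w + U²)/5 = -w/5 - U²/5)
p = -28074 (p = -18785 + (-4033 - 5256) = -18785 - 9289 = -28074)
I(R) = -11/5 - R²/5 (I(R) = -⅕*11 - R²/5 = -11/5 - R²/5)
(17136 + I(-41)) + p = (17136 + (-11/5 - ⅕*(-41)²)) - 28074 = (17136 + (-11/5 - ⅕*1681)) - 28074 = (17136 + (-11/5 - 1681/5)) - 28074 = (17136 - 1692/5) - 28074 = 83988/5 - 28074 = -56382/5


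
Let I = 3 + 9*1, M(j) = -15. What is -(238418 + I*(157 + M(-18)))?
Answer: -240122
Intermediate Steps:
I = 12 (I = 3 + 9 = 12)
-(238418 + I*(157 + M(-18))) = -(238418 + 12*(157 - 15)) = -(238418 + 12*142) = -(238418 + 1704) = -1*240122 = -240122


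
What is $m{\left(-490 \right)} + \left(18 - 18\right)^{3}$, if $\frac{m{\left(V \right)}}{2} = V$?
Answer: $-980$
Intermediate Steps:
$m{\left(V \right)} = 2 V$
$m{\left(-490 \right)} + \left(18 - 18\right)^{3} = 2 \left(-490\right) + \left(18 - 18\right)^{3} = -980 + \left(18 - 18\right)^{3} = -980 + 0^{3} = -980 + 0 = -980$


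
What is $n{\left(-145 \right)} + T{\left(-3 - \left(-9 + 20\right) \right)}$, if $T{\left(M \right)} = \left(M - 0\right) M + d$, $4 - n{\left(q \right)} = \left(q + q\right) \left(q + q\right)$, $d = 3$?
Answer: $-83897$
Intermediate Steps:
$n{\left(q \right)} = 4 - 4 q^{2}$ ($n{\left(q \right)} = 4 - \left(q + q\right) \left(q + q\right) = 4 - 2 q 2 q = 4 - 4 q^{2}$)
$T{\left(M \right)} = 3 + M^{2}$ ($T{\left(M \right)} = \left(M - 0\right) M + 3 = \left(M + 0\right) M + 3 = M M + 3 = M^{2} + 3 = 3 + M^{2}$)
$n{\left(-145 \right)} + T{\left(-3 - \left(-9 + 20\right) \right)} = \left(4 - 4 \left(-145\right)^{2}\right) + \left(3 + \left(-3 - \left(-9 + 20\right)\right)^{2}\right) = \left(4 - 84100\right) + \left(3 + \left(-3 - 11\right)^{2}\right) = -84096 + \left(3 + \left(-14\right)^{2}\right) = -84096 + \left(3 + 196\right) = -84096 + 199 = -83897$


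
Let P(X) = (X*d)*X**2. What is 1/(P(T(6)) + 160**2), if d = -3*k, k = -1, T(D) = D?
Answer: 1/26248 ≈ 3.8098e-5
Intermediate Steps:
d = 3 (d = -3*(-1) = 3)
P(X) = 3*X**3 (P(X) = (X*3)*X**2 = (3*X)*X**2 = 3*X**3)
1/(P(T(6)) + 160**2) = 1/(3*6**3 + 160**2) = 1/(3*216 + 25600) = 1/(648 + 25600) = 1/26248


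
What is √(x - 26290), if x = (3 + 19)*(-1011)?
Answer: 2*I*√12133 ≈ 220.3*I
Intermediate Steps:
x = -22242 (x = 22*(-1011) = -22242)
√(x - 26290) = √(-22242 - 26290) = √(-48532) = 2*I*√12133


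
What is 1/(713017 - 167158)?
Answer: 1/545859 ≈ 1.8320e-6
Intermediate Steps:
1/(713017 - 167158) = 1/545859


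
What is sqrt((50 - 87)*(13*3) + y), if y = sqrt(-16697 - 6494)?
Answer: sqrt(-1443 + I*sqrt(23191)) ≈ 2.0017 + 38.04*I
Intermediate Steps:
y = I*sqrt(23191) (y = sqrt(-23191) = I*sqrt(23191) ≈ 152.29*I)
sqrt((50 - 87)*(13*3) + y) = sqrt((50 - 87)*(13*3) + I*sqrt(23191)) = sqrt(-37*39 + I*sqrt(23191)) = sqrt(-1443 + I*sqrt(23191))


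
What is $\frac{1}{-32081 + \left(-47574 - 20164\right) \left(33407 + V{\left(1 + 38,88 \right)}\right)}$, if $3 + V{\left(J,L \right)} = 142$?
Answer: $- \frac{1}{2272371029} \approx -4.4007 \cdot 10^{-10}$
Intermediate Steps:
$V{\left(J,L \right)} = 139$ ($V{\left(J,L \right)} = -3 + 142 = 139$)
$\frac{1}{-32081 + \left(-47574 - 20164\right) \left(33407 + V{\left(1 + 38,88 \right)}\right)} = \frac{1}{-32081 + \left(-47574 - 20164\right) \left(33407 + 139\right)} = \frac{1}{-32081 - 2272338948} = \frac{1}{-2272371029} = - \frac{1}{2272371029}$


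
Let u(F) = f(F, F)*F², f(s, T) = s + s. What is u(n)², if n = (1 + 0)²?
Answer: 4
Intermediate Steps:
f(s, T) = 2*s
n = 1 (n = 1² = 1)
u(F) = 2*F³ (u(F) = (2*F)*F² = 2*F³)
u(n)² = (2*1³)² = (2*1)² = 2² = 4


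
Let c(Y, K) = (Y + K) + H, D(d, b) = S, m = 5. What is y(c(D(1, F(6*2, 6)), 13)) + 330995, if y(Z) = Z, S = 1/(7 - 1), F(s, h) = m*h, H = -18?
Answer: 1985941/6 ≈ 3.3099e+5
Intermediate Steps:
F(s, h) = 5*h
S = ⅙ (S = 1/6 = ⅙ ≈ 0.16667)
D(d, b) = ⅙
c(Y, K) = -18 + K + Y (c(Y, K) = (Y + K) - 18 = (K + Y) - 18 = -18 + K + Y)
y(c(D(1, F(6*2, 6)), 13)) + 330995 = (-18 + 13 + ⅙) + 330995 = -29/6 + 330995 = 1985941/6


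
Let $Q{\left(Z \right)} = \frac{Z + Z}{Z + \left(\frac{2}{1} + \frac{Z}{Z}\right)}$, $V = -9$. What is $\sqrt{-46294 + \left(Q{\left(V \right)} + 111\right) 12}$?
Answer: $i \sqrt{44926} \approx 211.96 i$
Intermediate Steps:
$Q{\left(Z \right)} = \frac{2 Z}{3 + Z}$ ($Q{\left(Z \right)} = \frac{2 Z}{Z + \left(2 \cdot 1 + 1\right)} = \frac{2 Z}{Z + \left(2 + 1\right)} = \frac{2 Z}{Z + 3} = \frac{2 Z}{3 + Z}$)
$\sqrt{-46294 + \left(Q{\left(V \right)} + 111\right) 12} = \sqrt{-46294 + \left(2 \left(-9\right) \frac{1}{3 - 9} + 111\right) 12} = \sqrt{-46294 + \left(2 \left(-9\right) \frac{1}{-6} + 111\right) 12} = \sqrt{-46294 + \left(2 \left(-9\right) \left(- \frac{1}{6}\right) + 111\right) 12} = \sqrt{-46294 + \left(3 + 111\right) 12} = \sqrt{-46294 + 114 \cdot 12} = \sqrt{-46294 + 1368} = \sqrt{-44926} = i \sqrt{44926}$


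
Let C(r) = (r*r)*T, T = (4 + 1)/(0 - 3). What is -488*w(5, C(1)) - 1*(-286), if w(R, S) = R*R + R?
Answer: -14354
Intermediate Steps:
T = -5/3 (T = 5/(-3) = 5*(-1/3) = -5/3 ≈ -1.6667)
C(r) = -5*r**2/3 (C(r) = (r*r)*(-5/3) = r**2*(-5/3) = -5*r**2/3)
w(R, S) = R + R**2 (w(R, S) = R**2 + R = R + R**2)
-488*w(5, C(1)) - 1*(-286) = -2440*(1 + 5) - 1*(-286) = -2440*6 + 286 = -488*30 + 286 = -14640 + 286 = -14354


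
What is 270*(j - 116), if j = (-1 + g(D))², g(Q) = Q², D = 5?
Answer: 124200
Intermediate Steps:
j = 576 (j = (-1 + 5²)² = (-1 + 25)² = 24² = 576)
270*(j - 116) = 270*(576 - 116) = 270*460 = 124200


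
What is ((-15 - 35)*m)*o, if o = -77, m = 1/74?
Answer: 1925/37 ≈ 52.027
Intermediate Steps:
m = 1/74 ≈ 0.013514
((-15 - 35)*m)*o = ((-15 - 35)*(1/74))*(-77) = -50*1/74*(-77) = -25/37*(-77) = 1925/37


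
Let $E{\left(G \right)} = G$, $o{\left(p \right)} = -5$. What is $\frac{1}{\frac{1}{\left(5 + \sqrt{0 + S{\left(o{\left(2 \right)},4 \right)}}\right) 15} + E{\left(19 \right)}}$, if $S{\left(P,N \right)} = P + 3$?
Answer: $\frac{57750}{1097963} + \frac{15 i \sqrt{2}}{2195926} \approx 0.052597 + 9.6603 \cdot 10^{-6} i$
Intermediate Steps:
$S{\left(P,N \right)} = 3 + P$
$\frac{1}{\frac{1}{\left(5 + \sqrt{0 + S{\left(o{\left(2 \right)},4 \right)}}\right) 15} + E{\left(19 \right)}} = \frac{1}{\frac{1}{\left(5 + \sqrt{0 + \left(3 - 5\right)}\right) 15} + 19} = \frac{1}{\frac{1}{\left(5 + \sqrt{0 - 2}\right) 15} + 19} = \frac{1}{\frac{1}{\left(5 + \sqrt{-2}\right) 15} + 19} = \frac{1}{\frac{1}{\left(5 + i \sqrt{2}\right) 15} + 19} = \frac{1}{\frac{1}{75 + 15 i \sqrt{2}} + 19} = \frac{1}{19 + \frac{1}{75 + 15 i \sqrt{2}}}$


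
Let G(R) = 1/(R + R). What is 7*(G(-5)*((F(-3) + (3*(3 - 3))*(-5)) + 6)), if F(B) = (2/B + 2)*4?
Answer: -119/15 ≈ -7.9333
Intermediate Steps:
G(R) = 1/(2*R)
F(B) = 8 + 8/B (F(B) = (2 + 2/B)*4 = 8 + 8/B)
7*(G(-5)*((F(-3) + (3*(3 - 3))*(-5)) + 6)) = 7*(((½)/(-5))*(((8 + 8/(-3)) + (3*(3 - 3))*(-5)) + 6)) = 7*(((½)*(-⅕))*(((8 + 8*(-⅓)) + (3*0)*(-5)) + 6)) = 7*(-(((8 - 8/3) + 0*(-5)) + 6)/10) = 7*(-((16/3 + 0) + 6)/10) = 7*(-(16/3 + 6)/10) = 7*(-⅒*34/3) = 7*(-17/15) = -119/15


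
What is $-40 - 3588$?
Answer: $-3628$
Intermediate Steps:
$-40 - 3588 = -3628$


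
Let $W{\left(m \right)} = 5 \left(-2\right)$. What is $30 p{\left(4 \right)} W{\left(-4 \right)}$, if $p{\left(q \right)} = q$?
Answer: $-1200$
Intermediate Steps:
$W{\left(m \right)} = -10$
$30 p{\left(4 \right)} W{\left(-4 \right)} = 30 \cdot 4 \left(-10\right) = 120 \left(-10\right) = -1200$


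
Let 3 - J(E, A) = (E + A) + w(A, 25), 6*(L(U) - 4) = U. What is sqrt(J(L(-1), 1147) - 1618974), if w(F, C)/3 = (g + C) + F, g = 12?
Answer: I*sqrt(58452258)/6 ≈ 1274.2*I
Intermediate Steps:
w(F, C) = 36 + 3*C + 3*F (w(F, C) = 3*((12 + C) + F) = 3*(12 + C + F) = 36 + 3*C + 3*F)
L(U) = 4 + U/6
J(E, A) = -108 - E - 4*A (J(E, A) = 3 - ((E + A) + (36 + 3*25 + 3*A)) = 3 - ((A + E) + (36 + 75 + 3*A)) = 3 - ((A + E) + (111 + 3*A)) = 3 - (111 + E + 4*A) = 3 + (-111 - E - 4*A) = -108 - E - 4*A)
sqrt(J(L(-1), 1147) - 1618974) = sqrt((-108 - (4 + (1/6)*(-1)) - 4*1147) - 1618974) = sqrt((-108 - (4 - 1/6) - 4588) - 1618974) = sqrt((-108 - 1*23/6 - 4588) - 1618974) = sqrt((-108 - 23/6 - 4588) - 1618974) = sqrt(-28199/6 - 1618974) = sqrt(-9742043/6) = I*sqrt(58452258)/6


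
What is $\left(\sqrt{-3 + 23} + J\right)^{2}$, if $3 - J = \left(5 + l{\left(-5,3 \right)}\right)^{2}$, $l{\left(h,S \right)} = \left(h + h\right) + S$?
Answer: $21 - 4 \sqrt{5} \approx 12.056$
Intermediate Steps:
$l{\left(h,S \right)} = S + 2 h$ ($l{\left(h,S \right)} = 2 h + S = S + 2 h$)
$J = -1$ ($J = 3 - \left(5 + \left(3 + 2 \left(-5\right)\right)\right)^{2} = 3 - \left(5 + \left(3 - 10\right)\right)^{2} = 3 - \left(5 - 7\right)^{2} = 3 - \left(-2\right)^{2} = 3 - 4 = -1$)
$\left(\sqrt{-3 + 23} + J\right)^{2} = \left(\sqrt{-3 + 23} - 1\right)^{2} = \left(\sqrt{20} - 1\right)^{2} = \left(2 \sqrt{5} - 1\right)^{2} = \left(-1 + 2 \sqrt{5}\right)^{2}$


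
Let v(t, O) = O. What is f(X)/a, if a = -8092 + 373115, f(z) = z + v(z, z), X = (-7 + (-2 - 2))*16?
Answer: -352/365023 ≈ -0.00096432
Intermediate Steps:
X = -176 (X = (-7 - 4)*16 = -11*16 = -176)
f(z) = 2*z (f(z) = z + z = 2*z)
a = 365023
f(X)/a = (2*(-176))/365023 = -352*1/365023 = -352/365023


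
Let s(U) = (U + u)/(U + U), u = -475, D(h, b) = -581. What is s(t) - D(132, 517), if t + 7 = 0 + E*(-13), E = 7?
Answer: 114449/196 ≈ 583.92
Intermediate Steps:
t = -98 (t = -7 + (0 + 7*(-13)) = -7 + (0 - 91) = -7 - 91 = -98)
s(U) = (-475 + U)/(2*U) (s(U) = (U - 475)/(U + U) = (-475 + U)/((2*U)) = (-475 + U)*(1/(2*U)) = (-475 + U)/(2*U))
s(t) - D(132, 517) = (½)*(-475 - 98)/(-98) - 1*(-581) = (½)*(-1/98)*(-573) + 581 = 573/196 + 581 = 114449/196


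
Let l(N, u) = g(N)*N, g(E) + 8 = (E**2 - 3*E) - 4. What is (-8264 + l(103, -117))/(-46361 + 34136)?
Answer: -42056/489 ≈ -86.004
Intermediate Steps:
g(E) = -12 + E**2 - 3*E (g(E) = -8 + ((E**2 - 3*E) - 4) = -8 + (-4 + E**2 - 3*E) = -12 + E**2 - 3*E)
l(N, u) = N*(-12 + N**2 - 3*N) (l(N, u) = (-12 + N**2 - 3*N)*N = N*(-12 + N**2 - 3*N))
(-8264 + l(103, -117))/(-46361 + 34136) = (-8264 + 103*(-12 + 103**2 - 3*103))/(-46361 + 34136) = (-8264 + 103*(-12 + 10609 - 309))/(-12225) = (-8264 + 103*10288)*(-1/12225) = (-8264 + 1059664)*(-1/12225) = 1051400*(-1/12225) = -42056/489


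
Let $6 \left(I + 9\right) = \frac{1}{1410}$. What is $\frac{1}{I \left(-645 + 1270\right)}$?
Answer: $- \frac{1692}{9517375} \approx -0.00017778$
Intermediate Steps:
$I = - \frac{76139}{8460}$ ($I = -9 + \frac{1}{6 \cdot 1410} = -9 + \frac{1}{6} \cdot \frac{1}{1410} = -9 + \frac{1}{8460} = - \frac{76139}{8460} \approx -8.9999$)
$\frac{1}{I \left(-645 + 1270\right)} = \frac{1}{\left(- \frac{76139}{8460}\right) \left(-645 + 1270\right)} = \frac{1}{\left(- \frac{76139}{8460}\right) 625} = \frac{1}{- \frac{9517375}{1692}} = - \frac{1692}{9517375}$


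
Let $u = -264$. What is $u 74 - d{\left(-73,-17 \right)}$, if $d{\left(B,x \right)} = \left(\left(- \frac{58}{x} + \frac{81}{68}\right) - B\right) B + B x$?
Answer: $- \frac{1027615}{68} \approx -15112.0$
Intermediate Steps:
$d{\left(B,x \right)} = B x + B \left(\frac{81}{68} - B - \frac{58}{x}\right)$ ($d{\left(B,x \right)} = \left(\left(- \frac{58}{x} + 81 \cdot \frac{1}{68}\right) - B\right) B + B x = \left(\left(- \frac{58}{x} + \frac{81}{68}\right) - B\right) B + B x = \left(\left(\frac{81}{68} - \frac{58}{x}\right) - B\right) B + B x = \left(\frac{81}{68} - B - \frac{58}{x}\right) B + B x = B \left(\frac{81}{68} - B - \frac{58}{x}\right) + B x = B x + B \left(\frac{81}{68} - B - \frac{58}{x}\right)$)
$u 74 - d{\left(-73,-17 \right)} = \left(-264\right) 74 - \frac{1}{68} \left(-73\right) \frac{1}{-17} \left(-3944 - 17 \left(81 - -4964 + 68 \left(-17\right)\right)\right) = -19536 - \frac{1}{68} \left(-73\right) \left(- \frac{1}{17}\right) \left(-3944 - 17 \left(81 + 4964 - 1156\right)\right) = -19536 - \frac{1}{68} \left(-73\right) \left(- \frac{1}{17}\right) \left(-3944 - 66113\right) = -19536 - \frac{1}{68} \left(-73\right) \left(- \frac{1}{17}\right) \left(-70057\right) = -19536 - - \frac{300833}{68} = -19536 + \frac{300833}{68} = - \frac{1027615}{68}$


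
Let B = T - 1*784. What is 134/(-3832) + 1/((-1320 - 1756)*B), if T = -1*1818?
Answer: -134062367/3833797208 ≈ -0.034969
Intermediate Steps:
T = -1818
B = -2602 (B = -1818 - 1*784 = -1818 - 784 = -2602)
134/(-3832) + 1/((-1320 - 1756)*B) = 134/(-3832) + 1/(-1320 - 1756*(-2602)) = 134*(-1/3832) - 1/2602/(-3076) = -67/1916 - 1/3076*(-1/2602) = -67/1916 + 1/8003752 = -134062367/3833797208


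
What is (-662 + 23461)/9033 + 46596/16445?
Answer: 72348293/13504335 ≈ 5.3574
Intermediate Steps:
(-662 + 23461)/9033 + 46596/16445 = 22799*(1/9033) + 46596*(1/16445) = 22799/9033 + 4236/1495 = 72348293/13504335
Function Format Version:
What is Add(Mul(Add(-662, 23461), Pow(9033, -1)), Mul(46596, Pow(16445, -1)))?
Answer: Rational(72348293, 13504335) ≈ 5.3574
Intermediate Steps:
Add(Mul(Add(-662, 23461), Pow(9033, -1)), Mul(46596, Pow(16445, -1))) = Add(Mul(22799, Rational(1, 9033)), Mul(46596, Rational(1, 16445))) = Add(Rational(22799, 9033), Rational(4236, 1495)) = Rational(72348293, 13504335)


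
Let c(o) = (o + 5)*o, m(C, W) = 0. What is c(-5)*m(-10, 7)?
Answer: 0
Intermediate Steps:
c(o) = o*(5 + o) (c(o) = (5 + o)*o = o*(5 + o))
c(-5)*m(-10, 7) = -5*(5 - 5)*0 = -5*0*0 = 0*0 = 0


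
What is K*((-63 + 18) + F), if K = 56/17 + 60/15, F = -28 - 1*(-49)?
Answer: -2976/17 ≈ -175.06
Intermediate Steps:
F = 21 (F = -28 + 49 = 21)
K = 124/17 (K = 56*(1/17) + 60*(1/15) = 56/17 + 4 = 124/17 ≈ 7.2941)
K*((-63 + 18) + F) = 124*((-63 + 18) + 21)/17 = 124*(-45 + 21)/17 = (124/17)*(-24) = -2976/17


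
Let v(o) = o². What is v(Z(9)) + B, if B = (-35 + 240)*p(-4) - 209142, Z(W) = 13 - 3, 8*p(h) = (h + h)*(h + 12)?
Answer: -210682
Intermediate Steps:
p(h) = h*(12 + h)/4 (p(h) = ((h + h)*(h + 12))/8 = ((2*h)*(12 + h))/8 = (2*h*(12 + h))/8 = h*(12 + h)/4)
Z(W) = 10
B = -210782 (B = (-35 + 240)*((¼)*(-4)*(12 - 4)) - 209142 = 205*((¼)*(-4)*8) - 209142 = 205*(-8) - 209142 = -1640 - 209142 = -210782)
v(Z(9)) + B = 10² - 210782 = 100 - 210782 = -210682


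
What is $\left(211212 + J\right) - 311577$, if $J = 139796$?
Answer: $39431$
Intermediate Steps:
$\left(211212 + J\right) - 311577 = \left(211212 + 139796\right) - 311577 = 351008 - 311577 = 39431$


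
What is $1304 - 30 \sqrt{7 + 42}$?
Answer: $1094$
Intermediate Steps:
$1304 - 30 \sqrt{7 + 42} = 1304 - 30 \sqrt{49} = 1304 - 210 = 1094$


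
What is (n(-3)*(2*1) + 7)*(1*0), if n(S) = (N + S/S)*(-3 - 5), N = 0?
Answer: 0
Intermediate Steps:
n(S) = -8 (n(S) = (0 + S/S)*(-3 - 5) = (0 + 1)*(-8) = 1*(-8) = -8)
(n(-3)*(2*1) + 7)*(1*0) = (-16 + 7)*(1*0) = (-8*2 + 7)*0 = (-16 + 7)*0 = -9*0 = 0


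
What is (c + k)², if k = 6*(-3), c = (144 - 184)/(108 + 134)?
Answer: 4831204/14641 ≈ 329.98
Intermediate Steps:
c = -20/121 (c = -40/242 = -40*1/242 = -20/121 ≈ -0.16529)
k = -18
(c + k)² = (-20/121 - 18)² = (-2198/121)² = 4831204/14641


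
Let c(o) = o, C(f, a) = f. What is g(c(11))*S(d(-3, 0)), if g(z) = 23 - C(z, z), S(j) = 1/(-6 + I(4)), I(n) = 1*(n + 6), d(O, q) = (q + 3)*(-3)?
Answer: 3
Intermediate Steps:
d(O, q) = -9 - 3*q (d(O, q) = (3 + q)*(-3) = -9 - 3*q)
I(n) = 6 + n (I(n) = 1*(6 + n) = 6 + n)
S(j) = 1/4 (S(j) = 1/(-6 + (6 + 4)) = 1/(-6 + 10) = 1/4)
g(z) = 23 - z
g(c(11))*S(d(-3, 0)) = (23 - 1*11)*(1/4) = (23 - 11)*(1/4) = 12*(1/4) = 3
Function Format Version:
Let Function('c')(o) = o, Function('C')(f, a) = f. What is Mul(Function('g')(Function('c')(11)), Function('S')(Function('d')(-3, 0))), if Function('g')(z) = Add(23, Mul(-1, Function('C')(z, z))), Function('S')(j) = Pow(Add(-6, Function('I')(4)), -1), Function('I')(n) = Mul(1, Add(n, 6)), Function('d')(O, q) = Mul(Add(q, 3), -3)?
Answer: 3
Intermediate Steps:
Function('d')(O, q) = Add(-9, Mul(-3, q)) (Function('d')(O, q) = Mul(Add(3, q), -3) = Add(-9, Mul(-3, q)))
Function('I')(n) = Add(6, n) (Function('I')(n) = Mul(1, Add(6, n)) = Add(6, n))
Function('S')(j) = Rational(1, 4) (Function('S')(j) = Pow(Add(-6, Add(6, 4)), -1) = Pow(Add(-6, 10), -1) = Pow(4, -1) = Rational(1, 4))
Function('g')(z) = Add(23, Mul(-1, z))
Mul(Function('g')(Function('c')(11)), Function('S')(Function('d')(-3, 0))) = Mul(Add(23, Mul(-1, 11)), Rational(1, 4)) = Mul(Add(23, -11), Rational(1, 4)) = Mul(12, Rational(1, 4)) = 3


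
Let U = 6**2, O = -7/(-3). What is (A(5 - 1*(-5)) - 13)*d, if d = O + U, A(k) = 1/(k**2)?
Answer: -9959/20 ≈ -497.95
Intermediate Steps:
O = 7/3 (O = -7*(-1/3) = 7/3 ≈ 2.3333)
U = 36
A(k) = k**(-2)
d = 115/3 (d = 7/3 + 36 = 115/3 ≈ 38.333)
(A(5 - 1*(-5)) - 13)*d = ((5 - 1*(-5))**(-2) - 13)*(115/3) = ((5 + 5)**(-2) - 13)*(115/3) = (10**(-2) - 13)*(115/3) = (1/100 - 13)*(115/3) = -1299/100*115/3 = -9959/20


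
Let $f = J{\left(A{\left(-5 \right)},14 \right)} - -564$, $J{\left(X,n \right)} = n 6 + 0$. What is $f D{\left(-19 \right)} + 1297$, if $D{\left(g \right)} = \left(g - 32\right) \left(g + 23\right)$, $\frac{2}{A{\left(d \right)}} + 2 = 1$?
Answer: $-130895$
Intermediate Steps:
$A{\left(d \right)} = -2$ ($A{\left(d \right)} = \frac{2}{-2 + 1} = \frac{2}{-1} = 2 \left(-1\right) = -2$)
$J{\left(X,n \right)} = 6 n$ ($J{\left(X,n \right)} = 6 n + 0 = 6 n$)
$f = 648$ ($f = 6 \cdot 14 - -564 = 84 + 564 = 648$)
$D{\left(g \right)} = \left(-32 + g\right) \left(23 + g\right)$
$f D{\left(-19 \right)} + 1297 = 648 \left(-736 + \left(-19\right)^{2} - -171\right) + 1297 = 648 \left(-736 + 361 + 171\right) + 1297 = 648 \left(-204\right) + 1297 = -132192 + 1297 = -130895$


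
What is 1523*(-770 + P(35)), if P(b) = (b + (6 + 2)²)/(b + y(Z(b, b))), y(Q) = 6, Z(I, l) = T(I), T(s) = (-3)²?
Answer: -47930333/41 ≈ -1.1690e+6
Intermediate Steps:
T(s) = 9
Z(I, l) = 9
P(b) = (64 + b)/(6 + b) (P(b) = (b + (6 + 2)²)/(b + 6) = (b + 8²)/(6 + b) = (b + 64)/(6 + b) = (64 + b)/(6 + b))
1523*(-770 + P(35)) = 1523*(-770 + (64 + 35)/(6 + 35)) = 1523*(-770 + 99/41) = 1523*(-31471/41) = -47930333/41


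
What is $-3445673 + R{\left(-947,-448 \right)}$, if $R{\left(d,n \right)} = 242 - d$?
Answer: $-3444484$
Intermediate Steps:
$-3445673 + R{\left(-947,-448 \right)} = -3445673 + \left(242 - -947\right) = -3445673 + \left(242 + 947\right) = -3445673 + 1189 = -3444484$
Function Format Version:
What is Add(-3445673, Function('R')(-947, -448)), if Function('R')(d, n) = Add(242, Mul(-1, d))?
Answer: -3444484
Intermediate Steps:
Add(-3445673, Function('R')(-947, -448)) = Add(-3445673, Add(242, Mul(-1, -947))) = Add(-3445673, Add(242, 947)) = Add(-3445673, 1189) = -3444484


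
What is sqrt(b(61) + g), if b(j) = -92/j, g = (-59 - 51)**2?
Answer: 2*sqrt(11254622)/61 ≈ 109.99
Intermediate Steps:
g = 12100 (g = (-110)**2 = 12100)
sqrt(b(61) + g) = sqrt(-92/61 + 12100) = sqrt(738008/61) = 2*sqrt(11254622)/61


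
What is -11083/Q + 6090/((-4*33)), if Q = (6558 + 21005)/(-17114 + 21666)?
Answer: -1137872397/606386 ≈ -1876.5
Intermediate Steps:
Q = 27563/4552 ≈ 6.0551
-11083/Q + 6090/((-4*33)) = -11083/27563/4552 + 6090/((-4*33)) = -11083*4552/27563 + 6090/(-132) = -50449816/27563 + 6090*(-1/132) = -50449816/27563 - 1015/22 = -1137872397/606386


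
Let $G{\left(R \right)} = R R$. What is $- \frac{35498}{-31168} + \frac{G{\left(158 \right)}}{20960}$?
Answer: $\frac{23783063}{10207520} \approx 2.33$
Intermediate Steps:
$G{\left(R \right)} = R^{2}$
$- \frac{35498}{-31168} + \frac{G{\left(158 \right)}}{20960} = - \frac{35498}{-31168} + \frac{158^{2}}{20960} = \left(-35498\right) \left(- \frac{1}{31168}\right) + 24964 \cdot \frac{1}{20960} = \frac{17749}{15584} + \frac{6241}{5240} = \frac{23783063}{10207520}$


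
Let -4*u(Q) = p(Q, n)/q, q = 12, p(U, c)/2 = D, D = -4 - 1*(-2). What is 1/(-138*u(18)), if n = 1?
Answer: -2/23 ≈ -0.086957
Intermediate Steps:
D = -2 (D = -4 + 2 = -2)
p(U, c) = -4 (p(U, c) = 2*(-2) = -4)
u(Q) = 1/12 (u(Q) = -(-1)/12 = -¼*(-⅓) = 1/12)
1/(-138*u(18)) = 1/(-138*1/12) = 1/(-23/2) = -2/23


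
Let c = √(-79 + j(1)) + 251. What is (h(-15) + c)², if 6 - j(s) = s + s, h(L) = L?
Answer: 55621 + 2360*I*√3 ≈ 55621.0 + 4087.6*I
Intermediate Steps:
j(s) = 6 - 2*s (j(s) = 6 - (s + s) = 6 - 2*s)
c = 251 + 5*I*√3 (c = √(-79 + (6 - 2*1)) + 251 = √(-79 + (6 - 2)) + 251 = √(-79 + 4) + 251 = √(-75) + 251 = 5*I*√3 + 251 = 251 + 5*I*√3 ≈ 251.0 + 8.6602*I)
(h(-15) + c)² = (-15 + (251 + 5*I*√3))² = (236 + 5*I*√3)²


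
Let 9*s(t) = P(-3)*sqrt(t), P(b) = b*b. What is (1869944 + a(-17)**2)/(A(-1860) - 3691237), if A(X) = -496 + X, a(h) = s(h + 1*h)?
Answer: -1869910/3693593 ≈ -0.50626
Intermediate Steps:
P(b) = b**2
s(t) = sqrt(t) (s(t) = ((-3)**2*sqrt(t))/9 = (9*sqrt(t))/9 = sqrt(t))
a(h) = sqrt(2)*sqrt(h) (a(h) = sqrt(h + 1*h) = sqrt(h + h) = sqrt(2*h) = sqrt(2)*sqrt(h))
(1869944 + a(-17)**2)/(A(-1860) - 3691237) = (1869944 + (sqrt(2)*sqrt(-17))**2)/((-496 - 1860) - 3691237) = (1869944 + (sqrt(2)*(I*sqrt(17)))**2)/(-2356 - 3691237) = (1869944 + (I*sqrt(34))**2)/(-3693593) = (1869944 - 34)*(-1/3693593) = 1869910*(-1/3693593) = -1869910/3693593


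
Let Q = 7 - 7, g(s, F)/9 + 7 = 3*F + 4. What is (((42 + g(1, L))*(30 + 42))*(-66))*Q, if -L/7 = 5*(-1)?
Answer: 0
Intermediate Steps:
L = 35 (L = -35*(-1) = -7*(-5) = 35)
g(s, F) = -27 + 27*F (g(s, F) = -63 + 9*(3*F + 4) = -63 + 9*(4 + 3*F) = -63 + (36 + 27*F) = -27 + 27*F)
Q = 0
(((42 + g(1, L))*(30 + 42))*(-66))*Q = (((42 + (-27 + 27*35))*(30 + 42))*(-66))*0 = (((42 + (-27 + 945))*72)*(-66))*0 = (((42 + 918)*72)*(-66))*0 = ((960*72)*(-66))*0 = (69120*(-66))*0 = -4561920*0 = 0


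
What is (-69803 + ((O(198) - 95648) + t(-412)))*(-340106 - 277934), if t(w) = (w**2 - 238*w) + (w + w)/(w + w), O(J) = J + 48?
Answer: -63408431840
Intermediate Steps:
O(J) = 48 + J
t(w) = 1 + w**2 - 238*w (t(w) = (w**2 - 238*w) + (2*w)/((2*w)) = (w**2 - 238*w) + (2*w)*(1/(2*w)) = (w**2 - 238*w) + 1 = 1 + w**2 - 238*w)
(-69803 + ((O(198) - 95648) + t(-412)))*(-340106 - 277934) = (-69803 + (((48 + 198) - 95648) + (1 + (-412)**2 - 238*(-412))))*(-340106 - 277934) = (-69803 + ((246 - 95648) + (1 + 169744 + 98056)))*(-618040) = (-69803 + (-95402 + 267801))*(-618040) = (-69803 + 172399)*(-618040) = 102596*(-618040) = -63408431840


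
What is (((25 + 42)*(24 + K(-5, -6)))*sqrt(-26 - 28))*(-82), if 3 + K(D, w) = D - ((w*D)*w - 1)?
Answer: -3246954*I*sqrt(6) ≈ -7.9534e+6*I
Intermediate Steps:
K(D, w) = -2 + D - D*w**2 (K(D, w) = -3 + (D - ((w*D)*w - 1)) = -3 + (D - ((D*w)*w - 1)) = -3 + (D - (D*w**2 - 1)) = -3 + (D - (-1 + D*w**2)) = -3 + (D + (1 - D*w**2)) = -3 + (1 + D - D*w**2) = -2 + D - D*w**2)
(((25 + 42)*(24 + K(-5, -6)))*sqrt(-26 - 28))*(-82) = (((25 + 42)*(24 + (-2 - 5 - 1*(-5)*(-6)**2)))*sqrt(-26 - 28))*(-82) = ((67*(24 + (-2 - 5 - 1*(-5)*36)))*sqrt(-54))*(-82) = ((67*(24 + (-2 - 5 + 180)))*(3*I*sqrt(6)))*(-82) = ((67*(24 + 173))*(3*I*sqrt(6)))*(-82) = ((67*197)*(3*I*sqrt(6)))*(-82) = (13199*(3*I*sqrt(6)))*(-82) = (39597*I*sqrt(6))*(-82) = -3246954*I*sqrt(6)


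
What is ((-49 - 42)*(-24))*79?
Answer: 172536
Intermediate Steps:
((-49 - 42)*(-24))*79 = -91*(-24)*79 = 2184*79 = 172536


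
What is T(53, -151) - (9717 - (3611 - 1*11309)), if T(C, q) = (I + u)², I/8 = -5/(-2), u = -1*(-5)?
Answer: -16790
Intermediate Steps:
u = 5
I = 20 (I = 8*(-5/(-2)) = 8*(-5*(-½)) = 8*(5/2) = 20)
T(C, q) = 625 (T(C, q) = (20 + 5)² = 25² = 625)
T(53, -151) - (9717 - (3611 - 1*11309)) = 625 - (9717 - (3611 - 1*11309)) = 625 - (9717 - (3611 - 11309)) = 625 - (9717 - 1*(-7698)) = 625 - (9717 + 7698) = 625 - 1*17415 = 625 - 17415 = -16790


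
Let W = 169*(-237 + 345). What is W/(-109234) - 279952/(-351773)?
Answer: 12079857986/19212785941 ≈ 0.62874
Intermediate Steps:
W = 18252 (W = 169*108 = 18252)
W/(-109234) - 279952/(-351773) = 18252/(-109234) - 279952/(-351773) = 18252*(-1/109234) - 279952*(-1/351773) = -9126/54617 + 279952/351773 = 12079857986/19212785941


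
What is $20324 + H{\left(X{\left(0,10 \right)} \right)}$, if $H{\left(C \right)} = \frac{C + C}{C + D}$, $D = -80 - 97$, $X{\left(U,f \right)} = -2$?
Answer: $\frac{3638000}{179} \approx 20324.0$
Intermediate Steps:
$D = -177$ ($D = -80 - 97 = -177$)
$H{\left(C \right)} = \frac{2 C}{-177 + C}$ ($H{\left(C \right)} = \frac{C + C}{C - 177} = \frac{2 C}{-177 + C}$)
$20324 + H{\left(X{\left(0,10 \right)} \right)} = 20324 + 2 \left(-2\right) \frac{1}{-177 - 2} = 20324 + 2 \left(-2\right) \frac{1}{-179} = 20324 + 2 \left(-2\right) \left(- \frac{1}{179}\right) = 20324 + \frac{4}{179} = \frac{3638000}{179}$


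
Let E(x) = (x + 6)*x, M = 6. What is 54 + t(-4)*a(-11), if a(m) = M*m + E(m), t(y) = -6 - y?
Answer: 76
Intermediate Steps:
E(x) = x*(6 + x) (E(x) = (6 + x)*x = x*(6 + x))
a(m) = 6*m + m*(6 + m)
54 + t(-4)*a(-11) = 54 + (-6 - 1*(-4))*(-11*(12 - 11)) = 54 + (-6 + 4)*(-11*1) = 54 - 2*(-11) = 54 + 22 = 76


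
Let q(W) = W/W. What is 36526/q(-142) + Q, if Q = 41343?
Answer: 77869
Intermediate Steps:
q(W) = 1
36526/q(-142) + Q = 36526/1 + 41343 = 36526*1 + 41343 = 36526 + 41343 = 77869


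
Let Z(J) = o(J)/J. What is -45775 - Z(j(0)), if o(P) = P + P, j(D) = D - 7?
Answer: -45777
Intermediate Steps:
j(D) = -7 + D
o(P) = 2*P
Z(J) = 2 (Z(J) = (2*J)/J = 2)
-45775 - Z(j(0)) = -45775 - 1*2 = -45775 - 2 = -45777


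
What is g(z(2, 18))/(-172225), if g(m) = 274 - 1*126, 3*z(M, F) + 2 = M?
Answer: -148/172225 ≈ -0.00085934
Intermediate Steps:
z(M, F) = -⅔ + M/3
g(m) = 148 (g(m) = 274 - 126 = 148)
g(z(2, 18))/(-172225) = 148/(-172225) = 148*(-1/172225) = -148/172225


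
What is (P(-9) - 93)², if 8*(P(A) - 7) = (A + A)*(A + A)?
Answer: 8281/4 ≈ 2070.3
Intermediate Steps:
P(A) = 7 + A²/2 (P(A) = 7 + ((A + A)*(A + A))/8 = 7 + ((2*A)*(2*A))/8 = 7 + (4*A²)/8 = 7 + A²/2)
(P(-9) - 93)² = ((7 + (½)*(-9)²) - 93)² = ((7 + (½)*81) - 93)² = ((7 + 81/2) - 93)² = (95/2 - 93)² = (-91/2)² = 8281/4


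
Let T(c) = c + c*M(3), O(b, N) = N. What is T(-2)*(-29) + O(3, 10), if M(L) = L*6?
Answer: 1112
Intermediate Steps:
M(L) = 6*L
T(c) = 19*c (T(c) = c + c*(6*3) = c + c*18 = c + 18*c = 19*c)
T(-2)*(-29) + O(3, 10) = (19*(-2))*(-29) + 10 = -38*(-29) + 10 = 1102 + 10 = 1112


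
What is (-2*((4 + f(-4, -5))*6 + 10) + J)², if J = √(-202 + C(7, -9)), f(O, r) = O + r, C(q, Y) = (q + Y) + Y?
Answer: 1387 + 80*I*√213 ≈ 1387.0 + 1167.6*I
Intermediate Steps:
C(q, Y) = q + 2*Y (C(q, Y) = (Y + q) + Y = q + 2*Y)
J = I*√213 (J = √(-202 + (7 + 2*(-9))) = √(-202 + (7 - 18)) = √(-202 - 11) = √(-213) = I*√213 ≈ 14.595*I)
(-2*((4 + f(-4, -5))*6 + 10) + J)² = (-2*((4 + (-4 - 5))*6 + 10) + I*√213)² = (-2*((4 - 9)*6 + 10) + I*√213)² = (-2*(-5*6 + 10) + I*√213)² = (-2*(-30 + 10) + I*√213)² = (-2*(-20) + I*√213)² = (40 + I*√213)²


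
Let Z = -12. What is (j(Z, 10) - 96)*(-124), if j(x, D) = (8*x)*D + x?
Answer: 132432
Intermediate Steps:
j(x, D) = x + 8*D*x (j(x, D) = 8*D*x + x = x + 8*D*x)
(j(Z, 10) - 96)*(-124) = (-12*(1 + 8*10) - 96)*(-124) = (-12*(1 + 80) - 96)*(-124) = (-12*81 - 96)*(-124) = (-972 - 96)*(-124) = -1068*(-124) = 132432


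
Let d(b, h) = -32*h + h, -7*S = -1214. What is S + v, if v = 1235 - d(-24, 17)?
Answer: 13548/7 ≈ 1935.4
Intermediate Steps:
S = 1214/7 (S = -⅐*(-1214) = 1214/7 ≈ 173.43)
d(b, h) = -31*h
v = 1762 (v = 1235 - (-31)*17 = 1235 - 1*(-527) = 1235 + 527 = 1762)
S + v = 1214/7 + 1762 = 13548/7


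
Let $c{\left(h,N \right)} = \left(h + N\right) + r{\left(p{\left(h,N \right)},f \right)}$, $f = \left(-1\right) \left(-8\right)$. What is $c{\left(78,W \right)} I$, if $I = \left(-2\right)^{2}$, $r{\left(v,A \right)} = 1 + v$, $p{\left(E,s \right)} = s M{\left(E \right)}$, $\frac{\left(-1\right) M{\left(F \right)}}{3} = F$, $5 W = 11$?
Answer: $- \frac{8672}{5} \approx -1734.4$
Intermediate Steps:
$W = \frac{11}{5}$ ($W = \frac{1}{5} \cdot 11 = \frac{11}{5} \approx 2.2$)
$M{\left(F \right)} = - 3 F$
$p{\left(E,s \right)} = - 3 E s$ ($p{\left(E,s \right)} = s \left(- 3 E\right) = - 3 E s$)
$f = 8$
$c{\left(h,N \right)} = 1 + N + h - 3 N h$ ($c{\left(h,N \right)} = \left(h + N\right) - \left(-1 + 3 h N\right) = \left(N + h\right) - \left(-1 + 3 N h\right) = 1 + N + h - 3 N h$)
$I = 4$
$c{\left(78,W \right)} I = \left(1 + \frac{11}{5} + 78 - \frac{33}{5} \cdot 78\right) 4 = \left(1 + \frac{11}{5} + 78 - \frac{2574}{5}\right) 4 = \left(- \frac{2168}{5}\right) 4 = - \frac{8672}{5}$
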